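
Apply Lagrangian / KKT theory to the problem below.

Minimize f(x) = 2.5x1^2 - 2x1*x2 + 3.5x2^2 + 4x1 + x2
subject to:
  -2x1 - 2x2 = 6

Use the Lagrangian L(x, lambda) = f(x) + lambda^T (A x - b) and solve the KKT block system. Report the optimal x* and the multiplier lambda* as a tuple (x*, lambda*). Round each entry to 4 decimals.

Form the Lagrangian:
  L(x, lambda) = (1/2) x^T Q x + c^T x + lambda^T (A x - b)
Stationarity (grad_x L = 0): Q x + c + A^T lambda = 0.
Primal feasibility: A x = b.

This gives the KKT block system:
  [ Q   A^T ] [ x     ]   [-c ]
  [ A    0  ] [ lambda ] = [ b ]

Solving the linear system:
  x*      = (-1.875, -1.125)
  lambda* = (-1.5625)
  f(x*)   = 0.375

x* = (-1.875, -1.125), lambda* = (-1.5625)


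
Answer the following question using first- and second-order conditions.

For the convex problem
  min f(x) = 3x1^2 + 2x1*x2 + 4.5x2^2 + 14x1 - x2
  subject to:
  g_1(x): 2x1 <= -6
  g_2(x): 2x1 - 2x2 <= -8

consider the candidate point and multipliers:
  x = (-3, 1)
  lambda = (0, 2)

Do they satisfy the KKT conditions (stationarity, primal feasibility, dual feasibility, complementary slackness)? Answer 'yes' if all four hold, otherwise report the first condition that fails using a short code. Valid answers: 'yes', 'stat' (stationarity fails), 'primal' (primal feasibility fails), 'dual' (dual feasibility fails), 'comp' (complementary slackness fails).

Gradient of f: grad f(x) = Q x + c = (-2, 2)
Constraint values g_i(x) = a_i^T x - b_i:
  g_1((-3, 1)) = 0
  g_2((-3, 1)) = 0
Stationarity residual: grad f(x) + sum_i lambda_i a_i = (2, -2)
  -> stationarity FAILS
Primal feasibility (all g_i <= 0): OK
Dual feasibility (all lambda_i >= 0): OK
Complementary slackness (lambda_i * g_i(x) = 0 for all i): OK

Verdict: the first failing condition is stationarity -> stat.

stat


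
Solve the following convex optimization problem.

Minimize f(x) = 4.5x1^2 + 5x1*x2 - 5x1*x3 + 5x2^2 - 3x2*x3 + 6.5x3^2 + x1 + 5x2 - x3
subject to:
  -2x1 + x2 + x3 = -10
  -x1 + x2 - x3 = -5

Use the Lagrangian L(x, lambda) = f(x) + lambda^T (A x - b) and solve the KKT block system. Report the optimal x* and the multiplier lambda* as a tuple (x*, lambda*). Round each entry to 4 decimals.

Form the Lagrangian:
  L(x, lambda) = (1/2) x^T Q x + c^T x + lambda^T (A x - b)
Stationarity (grad_x L = 0): Q x + c + A^T lambda = 0.
Primal feasibility: A x = b.

This gives the KKT block system:
  [ Q   A^T ] [ x     ]   [-c ]
  [ A    0  ] [ lambda ] = [ b ]

Solving the linear system:
  x*      = (3.0621, -2.9068, -0.9689)
  lambda* = (13.0186, -7.1677)
  f(x*)   = 41.9224

x* = (3.0621, -2.9068, -0.9689), lambda* = (13.0186, -7.1677)


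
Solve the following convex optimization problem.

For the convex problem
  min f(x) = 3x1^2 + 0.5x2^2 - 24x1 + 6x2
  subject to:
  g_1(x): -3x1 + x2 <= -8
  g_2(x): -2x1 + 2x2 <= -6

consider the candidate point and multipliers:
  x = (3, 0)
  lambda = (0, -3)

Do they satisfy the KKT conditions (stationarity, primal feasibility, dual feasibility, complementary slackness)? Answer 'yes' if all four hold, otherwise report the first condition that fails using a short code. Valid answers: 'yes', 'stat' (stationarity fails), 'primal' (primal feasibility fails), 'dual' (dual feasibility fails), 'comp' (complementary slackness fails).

Gradient of f: grad f(x) = Q x + c = (-6, 6)
Constraint values g_i(x) = a_i^T x - b_i:
  g_1((3, 0)) = -1
  g_2((3, 0)) = 0
Stationarity residual: grad f(x) + sum_i lambda_i a_i = (0, 0)
  -> stationarity OK
Primal feasibility (all g_i <= 0): OK
Dual feasibility (all lambda_i >= 0): FAILS
Complementary slackness (lambda_i * g_i(x) = 0 for all i): OK

Verdict: the first failing condition is dual_feasibility -> dual.

dual


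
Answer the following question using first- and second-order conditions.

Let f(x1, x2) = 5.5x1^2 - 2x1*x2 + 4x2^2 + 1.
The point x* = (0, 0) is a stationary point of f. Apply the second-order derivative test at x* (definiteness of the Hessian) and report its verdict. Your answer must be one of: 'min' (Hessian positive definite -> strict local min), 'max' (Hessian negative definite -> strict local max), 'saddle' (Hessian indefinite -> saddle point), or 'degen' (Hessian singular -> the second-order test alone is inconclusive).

Compute the Hessian H = grad^2 f:
  H = [[11, -2], [-2, 8]]
Verify stationarity: grad f(x*) = H x* + g = (0, 0).
Eigenvalues of H: 7, 12.
Both eigenvalues > 0, so H is positive definite -> x* is a strict local min.

min


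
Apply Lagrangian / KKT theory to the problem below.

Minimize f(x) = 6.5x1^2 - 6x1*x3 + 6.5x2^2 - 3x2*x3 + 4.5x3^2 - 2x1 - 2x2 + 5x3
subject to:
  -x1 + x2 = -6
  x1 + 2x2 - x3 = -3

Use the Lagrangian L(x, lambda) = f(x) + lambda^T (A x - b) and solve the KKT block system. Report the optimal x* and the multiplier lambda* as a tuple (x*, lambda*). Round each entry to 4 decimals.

Form the Lagrangian:
  L(x, lambda) = (1/2) x^T Q x + c^T x + lambda^T (A x - b)
Stationarity (grad_x L = 0): Q x + c + A^T lambda = 0.
Primal feasibility: A x = b.

This gives the KKT block system:
  [ Q   A^T ] [ x     ]   [-c ]
  [ A    0  ] [ lambda ] = [ b ]

Solving the linear system:
  x*      = (3.3019, -2.6981, 0.9057)
  lambda* = (36.9245, 1.434)
  f(x*)   = 114.5849

x* = (3.3019, -2.6981, 0.9057), lambda* = (36.9245, 1.434)


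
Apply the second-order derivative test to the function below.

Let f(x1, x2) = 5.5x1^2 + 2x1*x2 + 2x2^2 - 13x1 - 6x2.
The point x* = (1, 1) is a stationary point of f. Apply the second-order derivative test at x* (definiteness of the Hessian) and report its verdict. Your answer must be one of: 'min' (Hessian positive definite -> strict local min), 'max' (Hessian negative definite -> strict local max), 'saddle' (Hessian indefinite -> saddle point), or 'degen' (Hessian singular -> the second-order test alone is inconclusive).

Compute the Hessian H = grad^2 f:
  H = [[11, 2], [2, 4]]
Verify stationarity: grad f(x*) = H x* + g = (0, 0).
Eigenvalues of H: 3.4689, 11.5311.
Both eigenvalues > 0, so H is positive definite -> x* is a strict local min.

min


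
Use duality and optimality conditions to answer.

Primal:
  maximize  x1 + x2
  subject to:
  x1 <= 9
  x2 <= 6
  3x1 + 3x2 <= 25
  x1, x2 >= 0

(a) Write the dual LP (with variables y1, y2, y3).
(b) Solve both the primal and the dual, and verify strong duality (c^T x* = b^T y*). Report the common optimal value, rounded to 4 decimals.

The standard primal-dual pair for 'max c^T x s.t. A x <= b, x >= 0' is:
  Dual:  min b^T y  s.t.  A^T y >= c,  y >= 0.

So the dual LP is:
  minimize  9y1 + 6y2 + 25y3
  subject to:
    y1 + 3y3 >= 1
    y2 + 3y3 >= 1
    y1, y2, y3 >= 0

Solving the primal: x* = (8.3333, 0).
  primal value c^T x* = 8.3333.
Solving the dual: y* = (0, 0, 0.3333).
  dual value b^T y* = 8.3333.
Strong duality: c^T x* = b^T y*. Confirmed.

8.3333


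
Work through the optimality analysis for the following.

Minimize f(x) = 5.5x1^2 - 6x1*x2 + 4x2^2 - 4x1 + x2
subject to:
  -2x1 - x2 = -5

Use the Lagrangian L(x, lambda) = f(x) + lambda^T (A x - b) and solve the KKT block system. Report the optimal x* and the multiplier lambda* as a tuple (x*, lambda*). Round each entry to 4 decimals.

Form the Lagrangian:
  L(x, lambda) = (1/2) x^T Q x + c^T x + lambda^T (A x - b)
Stationarity (grad_x L = 0): Q x + c + A^T lambda = 0.
Primal feasibility: A x = b.

This gives the KKT block system:
  [ Q   A^T ] [ x     ]   [-c ]
  [ A    0  ] [ lambda ] = [ b ]

Solving the linear system:
  x*      = (1.7313, 1.5373)
  lambda* = (2.9104)
  f(x*)   = 4.5821

x* = (1.7313, 1.5373), lambda* = (2.9104)


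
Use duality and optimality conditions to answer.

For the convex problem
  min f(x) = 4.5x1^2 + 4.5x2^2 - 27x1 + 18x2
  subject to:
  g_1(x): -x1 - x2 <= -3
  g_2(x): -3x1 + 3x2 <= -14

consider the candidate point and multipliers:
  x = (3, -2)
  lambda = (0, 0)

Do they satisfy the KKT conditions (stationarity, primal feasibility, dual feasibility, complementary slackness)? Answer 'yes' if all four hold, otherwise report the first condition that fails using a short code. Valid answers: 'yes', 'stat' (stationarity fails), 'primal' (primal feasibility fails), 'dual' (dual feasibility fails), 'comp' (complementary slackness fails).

Gradient of f: grad f(x) = Q x + c = (0, 0)
Constraint values g_i(x) = a_i^T x - b_i:
  g_1((3, -2)) = 2
  g_2((3, -2)) = -1
Stationarity residual: grad f(x) + sum_i lambda_i a_i = (0, 0)
  -> stationarity OK
Primal feasibility (all g_i <= 0): FAILS
Dual feasibility (all lambda_i >= 0): OK
Complementary slackness (lambda_i * g_i(x) = 0 for all i): OK

Verdict: the first failing condition is primal_feasibility -> primal.

primal


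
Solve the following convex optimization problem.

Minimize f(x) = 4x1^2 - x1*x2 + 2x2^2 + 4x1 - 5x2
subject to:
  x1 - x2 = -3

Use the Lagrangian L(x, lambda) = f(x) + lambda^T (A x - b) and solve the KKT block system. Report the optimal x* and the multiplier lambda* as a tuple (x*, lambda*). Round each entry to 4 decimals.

Form the Lagrangian:
  L(x, lambda) = (1/2) x^T Q x + c^T x + lambda^T (A x - b)
Stationarity (grad_x L = 0): Q x + c + A^T lambda = 0.
Primal feasibility: A x = b.

This gives the KKT block system:
  [ Q   A^T ] [ x     ]   [-c ]
  [ A    0  ] [ lambda ] = [ b ]

Solving the linear system:
  x*      = (-0.8, 2.2)
  lambda* = (4.6)
  f(x*)   = -0.2

x* = (-0.8, 2.2), lambda* = (4.6)


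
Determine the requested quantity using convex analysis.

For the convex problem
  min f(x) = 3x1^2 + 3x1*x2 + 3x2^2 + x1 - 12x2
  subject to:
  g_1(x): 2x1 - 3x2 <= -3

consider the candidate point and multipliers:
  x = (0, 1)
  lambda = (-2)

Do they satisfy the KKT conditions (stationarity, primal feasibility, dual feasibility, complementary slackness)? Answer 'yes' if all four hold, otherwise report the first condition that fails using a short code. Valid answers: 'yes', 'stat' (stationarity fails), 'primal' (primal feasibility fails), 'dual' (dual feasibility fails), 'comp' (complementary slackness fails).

Gradient of f: grad f(x) = Q x + c = (4, -6)
Constraint values g_i(x) = a_i^T x - b_i:
  g_1((0, 1)) = 0
Stationarity residual: grad f(x) + sum_i lambda_i a_i = (0, 0)
  -> stationarity OK
Primal feasibility (all g_i <= 0): OK
Dual feasibility (all lambda_i >= 0): FAILS
Complementary slackness (lambda_i * g_i(x) = 0 for all i): OK

Verdict: the first failing condition is dual_feasibility -> dual.

dual


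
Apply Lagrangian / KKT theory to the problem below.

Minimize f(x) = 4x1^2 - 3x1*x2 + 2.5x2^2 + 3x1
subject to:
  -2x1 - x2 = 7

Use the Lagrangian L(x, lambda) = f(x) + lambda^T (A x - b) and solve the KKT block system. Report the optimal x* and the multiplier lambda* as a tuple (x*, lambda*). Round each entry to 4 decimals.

Form the Lagrangian:
  L(x, lambda) = (1/2) x^T Q x + c^T x + lambda^T (A x - b)
Stationarity (grad_x L = 0): Q x + c + A^T lambda = 0.
Primal feasibility: A x = b.

This gives the KKT block system:
  [ Q   A^T ] [ x     ]   [-c ]
  [ A    0  ] [ lambda ] = [ b ]

Solving the linear system:
  x*      = (-2.35, -2.3)
  lambda* = (-4.45)
  f(x*)   = 12.05

x* = (-2.35, -2.3), lambda* = (-4.45)


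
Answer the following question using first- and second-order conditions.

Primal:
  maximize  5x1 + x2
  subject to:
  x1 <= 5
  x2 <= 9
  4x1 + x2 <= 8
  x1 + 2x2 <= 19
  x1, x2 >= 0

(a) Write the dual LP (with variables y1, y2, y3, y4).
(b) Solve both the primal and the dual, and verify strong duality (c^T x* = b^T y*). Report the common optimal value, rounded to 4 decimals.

The standard primal-dual pair for 'max c^T x s.t. A x <= b, x >= 0' is:
  Dual:  min b^T y  s.t.  A^T y >= c,  y >= 0.

So the dual LP is:
  minimize  5y1 + 9y2 + 8y3 + 19y4
  subject to:
    y1 + 4y3 + y4 >= 5
    y2 + y3 + 2y4 >= 1
    y1, y2, y3, y4 >= 0

Solving the primal: x* = (2, 0).
  primal value c^T x* = 10.
Solving the dual: y* = (0, 0, 1.25, 0).
  dual value b^T y* = 10.
Strong duality: c^T x* = b^T y*. Confirmed.

10


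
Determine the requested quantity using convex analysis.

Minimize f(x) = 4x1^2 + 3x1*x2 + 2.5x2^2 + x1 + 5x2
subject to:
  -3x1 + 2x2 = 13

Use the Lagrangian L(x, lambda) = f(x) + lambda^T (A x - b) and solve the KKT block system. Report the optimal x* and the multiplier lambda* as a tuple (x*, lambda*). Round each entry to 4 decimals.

Form the Lagrangian:
  L(x, lambda) = (1/2) x^T Q x + c^T x + lambda^T (A x - b)
Stationarity (grad_x L = 0): Q x + c + A^T lambda = 0.
Primal feasibility: A x = b.

This gives the KKT block system:
  [ Q   A^T ] [ x     ]   [-c ]
  [ A    0  ] [ lambda ] = [ b ]

Solving the linear system:
  x*      = (-2.7168, 2.4248)
  lambda* = (-4.4867)
  f(x*)   = 33.8673

x* = (-2.7168, 2.4248), lambda* = (-4.4867)


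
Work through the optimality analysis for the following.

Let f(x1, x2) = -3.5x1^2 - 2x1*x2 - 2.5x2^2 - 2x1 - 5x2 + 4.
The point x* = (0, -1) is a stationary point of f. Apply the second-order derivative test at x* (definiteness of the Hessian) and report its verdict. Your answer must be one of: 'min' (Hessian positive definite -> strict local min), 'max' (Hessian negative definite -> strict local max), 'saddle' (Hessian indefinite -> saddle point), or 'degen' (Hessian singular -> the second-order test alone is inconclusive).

Compute the Hessian H = grad^2 f:
  H = [[-7, -2], [-2, -5]]
Verify stationarity: grad f(x*) = H x* + g = (0, 0).
Eigenvalues of H: -8.2361, -3.7639.
Both eigenvalues < 0, so H is negative definite -> x* is a strict local max.

max


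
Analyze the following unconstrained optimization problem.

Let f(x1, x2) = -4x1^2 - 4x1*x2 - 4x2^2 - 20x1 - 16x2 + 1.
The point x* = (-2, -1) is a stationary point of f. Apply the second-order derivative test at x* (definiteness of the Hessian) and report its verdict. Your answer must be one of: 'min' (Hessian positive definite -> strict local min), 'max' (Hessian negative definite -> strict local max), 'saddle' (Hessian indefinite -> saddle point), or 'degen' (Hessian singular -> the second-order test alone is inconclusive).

Compute the Hessian H = grad^2 f:
  H = [[-8, -4], [-4, -8]]
Verify stationarity: grad f(x*) = H x* + g = (0, 0).
Eigenvalues of H: -12, -4.
Both eigenvalues < 0, so H is negative definite -> x* is a strict local max.

max


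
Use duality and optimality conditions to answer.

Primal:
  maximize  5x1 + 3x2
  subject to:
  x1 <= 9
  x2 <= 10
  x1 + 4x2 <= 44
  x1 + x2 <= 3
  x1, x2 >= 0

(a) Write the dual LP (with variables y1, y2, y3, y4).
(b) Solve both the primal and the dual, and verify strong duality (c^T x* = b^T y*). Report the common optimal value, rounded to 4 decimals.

The standard primal-dual pair for 'max c^T x s.t. A x <= b, x >= 0' is:
  Dual:  min b^T y  s.t.  A^T y >= c,  y >= 0.

So the dual LP is:
  minimize  9y1 + 10y2 + 44y3 + 3y4
  subject to:
    y1 + y3 + y4 >= 5
    y2 + 4y3 + y4 >= 3
    y1, y2, y3, y4 >= 0

Solving the primal: x* = (3, 0).
  primal value c^T x* = 15.
Solving the dual: y* = (0, 0, 0, 5).
  dual value b^T y* = 15.
Strong duality: c^T x* = b^T y*. Confirmed.

15


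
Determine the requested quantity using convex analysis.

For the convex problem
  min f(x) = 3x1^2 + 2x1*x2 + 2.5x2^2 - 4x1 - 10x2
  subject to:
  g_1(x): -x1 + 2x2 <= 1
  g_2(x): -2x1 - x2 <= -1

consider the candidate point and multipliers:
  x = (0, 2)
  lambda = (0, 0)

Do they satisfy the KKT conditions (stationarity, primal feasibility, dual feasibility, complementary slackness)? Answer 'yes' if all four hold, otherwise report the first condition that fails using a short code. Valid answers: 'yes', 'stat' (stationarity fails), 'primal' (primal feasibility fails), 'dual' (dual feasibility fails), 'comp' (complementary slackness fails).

Gradient of f: grad f(x) = Q x + c = (0, 0)
Constraint values g_i(x) = a_i^T x - b_i:
  g_1((0, 2)) = 3
  g_2((0, 2)) = -1
Stationarity residual: grad f(x) + sum_i lambda_i a_i = (0, 0)
  -> stationarity OK
Primal feasibility (all g_i <= 0): FAILS
Dual feasibility (all lambda_i >= 0): OK
Complementary slackness (lambda_i * g_i(x) = 0 for all i): OK

Verdict: the first failing condition is primal_feasibility -> primal.

primal


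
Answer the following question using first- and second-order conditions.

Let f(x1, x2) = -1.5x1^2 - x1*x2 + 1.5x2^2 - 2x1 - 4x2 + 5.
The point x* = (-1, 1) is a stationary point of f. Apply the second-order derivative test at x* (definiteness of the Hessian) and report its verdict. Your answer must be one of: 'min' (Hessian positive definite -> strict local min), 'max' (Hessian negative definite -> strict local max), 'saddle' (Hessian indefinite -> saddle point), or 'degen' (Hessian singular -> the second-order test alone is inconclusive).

Compute the Hessian H = grad^2 f:
  H = [[-3, -1], [-1, 3]]
Verify stationarity: grad f(x*) = H x* + g = (0, 0).
Eigenvalues of H: -3.1623, 3.1623.
Eigenvalues have mixed signs, so H is indefinite -> x* is a saddle point.

saddle


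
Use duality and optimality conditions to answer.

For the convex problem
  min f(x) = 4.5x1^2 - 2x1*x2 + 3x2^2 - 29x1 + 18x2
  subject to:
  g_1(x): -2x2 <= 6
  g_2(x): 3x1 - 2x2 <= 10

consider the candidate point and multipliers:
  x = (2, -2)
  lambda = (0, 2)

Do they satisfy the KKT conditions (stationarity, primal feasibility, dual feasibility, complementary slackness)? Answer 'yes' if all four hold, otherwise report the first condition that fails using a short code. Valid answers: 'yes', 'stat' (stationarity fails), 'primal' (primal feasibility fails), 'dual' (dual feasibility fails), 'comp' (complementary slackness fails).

Gradient of f: grad f(x) = Q x + c = (-7, 2)
Constraint values g_i(x) = a_i^T x - b_i:
  g_1((2, -2)) = -2
  g_2((2, -2)) = 0
Stationarity residual: grad f(x) + sum_i lambda_i a_i = (-1, -2)
  -> stationarity FAILS
Primal feasibility (all g_i <= 0): OK
Dual feasibility (all lambda_i >= 0): OK
Complementary slackness (lambda_i * g_i(x) = 0 for all i): OK

Verdict: the first failing condition is stationarity -> stat.

stat


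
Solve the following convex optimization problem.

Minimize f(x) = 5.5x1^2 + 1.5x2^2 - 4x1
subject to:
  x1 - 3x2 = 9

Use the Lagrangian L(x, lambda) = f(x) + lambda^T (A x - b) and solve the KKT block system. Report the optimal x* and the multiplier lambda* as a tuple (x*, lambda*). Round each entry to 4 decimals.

Form the Lagrangian:
  L(x, lambda) = (1/2) x^T Q x + c^T x + lambda^T (A x - b)
Stationarity (grad_x L = 0): Q x + c + A^T lambda = 0.
Primal feasibility: A x = b.

This gives the KKT block system:
  [ Q   A^T ] [ x     ]   [-c ]
  [ A    0  ] [ lambda ] = [ b ]

Solving the linear system:
  x*      = (0.6176, -2.7941)
  lambda* = (-2.7941)
  f(x*)   = 11.3382

x* = (0.6176, -2.7941), lambda* = (-2.7941)


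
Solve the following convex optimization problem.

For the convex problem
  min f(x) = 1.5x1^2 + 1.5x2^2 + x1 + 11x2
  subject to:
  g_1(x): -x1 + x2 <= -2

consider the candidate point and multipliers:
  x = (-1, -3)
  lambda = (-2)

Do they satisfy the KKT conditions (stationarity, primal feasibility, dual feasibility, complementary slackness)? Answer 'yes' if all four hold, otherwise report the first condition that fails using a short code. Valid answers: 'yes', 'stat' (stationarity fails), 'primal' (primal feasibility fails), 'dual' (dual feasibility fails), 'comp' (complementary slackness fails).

Gradient of f: grad f(x) = Q x + c = (-2, 2)
Constraint values g_i(x) = a_i^T x - b_i:
  g_1((-1, -3)) = 0
Stationarity residual: grad f(x) + sum_i lambda_i a_i = (0, 0)
  -> stationarity OK
Primal feasibility (all g_i <= 0): OK
Dual feasibility (all lambda_i >= 0): FAILS
Complementary slackness (lambda_i * g_i(x) = 0 for all i): OK

Verdict: the first failing condition is dual_feasibility -> dual.

dual


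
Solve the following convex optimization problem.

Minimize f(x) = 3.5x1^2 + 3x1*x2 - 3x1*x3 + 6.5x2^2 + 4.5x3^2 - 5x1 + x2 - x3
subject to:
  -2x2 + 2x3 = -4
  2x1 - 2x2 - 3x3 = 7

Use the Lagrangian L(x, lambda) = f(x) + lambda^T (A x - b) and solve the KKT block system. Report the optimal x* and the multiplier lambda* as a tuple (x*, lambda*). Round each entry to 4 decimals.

Form the Lagrangian:
  L(x, lambda) = (1/2) x^T Q x + c^T x + lambda^T (A x - b)
Stationarity (grad_x L = 0): Q x + c + A^T lambda = 0.
Primal feasibility: A x = b.

This gives the KKT block system:
  [ Q   A^T ] [ x     ]   [-c ]
  [ A    0  ] [ lambda ] = [ b ]

Solving the linear system:
  x*      = (0.7567, 0.1027, -1.8973)
  lambda* = (5.4506, -3.1483)
  f(x*)   = 21.0285

x* = (0.7567, 0.1027, -1.8973), lambda* = (5.4506, -3.1483)


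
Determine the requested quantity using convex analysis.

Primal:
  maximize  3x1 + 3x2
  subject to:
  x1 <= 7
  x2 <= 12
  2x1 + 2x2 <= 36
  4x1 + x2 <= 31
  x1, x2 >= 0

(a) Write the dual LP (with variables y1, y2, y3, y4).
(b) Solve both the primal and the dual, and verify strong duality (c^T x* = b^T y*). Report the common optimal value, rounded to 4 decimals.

The standard primal-dual pair for 'max c^T x s.t. A x <= b, x >= 0' is:
  Dual:  min b^T y  s.t.  A^T y >= c,  y >= 0.

So the dual LP is:
  minimize  7y1 + 12y2 + 36y3 + 31y4
  subject to:
    y1 + 2y3 + 4y4 >= 3
    y2 + 2y3 + y4 >= 3
    y1, y2, y3, y4 >= 0

Solving the primal: x* = (4.75, 12).
  primal value c^T x* = 50.25.
Solving the dual: y* = (0, 2.25, 0, 0.75).
  dual value b^T y* = 50.25.
Strong duality: c^T x* = b^T y*. Confirmed.

50.25


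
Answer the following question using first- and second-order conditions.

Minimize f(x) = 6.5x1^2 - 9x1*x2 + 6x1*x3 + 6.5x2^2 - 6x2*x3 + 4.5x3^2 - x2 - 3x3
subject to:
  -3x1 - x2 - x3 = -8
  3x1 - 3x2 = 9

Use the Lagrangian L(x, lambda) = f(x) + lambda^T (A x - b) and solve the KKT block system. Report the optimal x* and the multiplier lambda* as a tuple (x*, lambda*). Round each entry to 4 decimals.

Form the Lagrangian:
  L(x, lambda) = (1/2) x^T Q x + c^T x + lambda^T (A x - b)
Stationarity (grad_x L = 0): Q x + c + A^T lambda = 0.
Primal feasibility: A x = b.

This gives the KKT block system:
  [ Q   A^T ] [ x     ]   [-c ]
  [ A    0  ] [ lambda ] = [ b ]

Solving the linear system:
  x*      = (3.0855, 0.0855, -1.3421)
  lambda* = (2.9211, -7.5088)
  f(x*)   = 47.4441

x* = (3.0855, 0.0855, -1.3421), lambda* = (2.9211, -7.5088)


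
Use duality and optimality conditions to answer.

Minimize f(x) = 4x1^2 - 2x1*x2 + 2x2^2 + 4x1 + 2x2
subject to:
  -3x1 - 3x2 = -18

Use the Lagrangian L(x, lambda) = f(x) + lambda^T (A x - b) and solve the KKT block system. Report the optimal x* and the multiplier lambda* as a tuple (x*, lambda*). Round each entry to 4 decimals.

Form the Lagrangian:
  L(x, lambda) = (1/2) x^T Q x + c^T x + lambda^T (A x - b)
Stationarity (grad_x L = 0): Q x + c + A^T lambda = 0.
Primal feasibility: A x = b.

This gives the KKT block system:
  [ Q   A^T ] [ x     ]   [-c ]
  [ A    0  ] [ lambda ] = [ b ]

Solving the linear system:
  x*      = (2.125, 3.875)
  lambda* = (4.4167)
  f(x*)   = 47.875

x* = (2.125, 3.875), lambda* = (4.4167)


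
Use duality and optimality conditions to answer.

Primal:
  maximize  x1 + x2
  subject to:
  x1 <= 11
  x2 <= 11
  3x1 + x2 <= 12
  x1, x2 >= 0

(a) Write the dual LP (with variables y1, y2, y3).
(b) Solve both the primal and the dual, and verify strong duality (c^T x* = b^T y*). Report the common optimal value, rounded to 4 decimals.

The standard primal-dual pair for 'max c^T x s.t. A x <= b, x >= 0' is:
  Dual:  min b^T y  s.t.  A^T y >= c,  y >= 0.

So the dual LP is:
  minimize  11y1 + 11y2 + 12y3
  subject to:
    y1 + 3y3 >= 1
    y2 + y3 >= 1
    y1, y2, y3 >= 0

Solving the primal: x* = (0.3333, 11).
  primal value c^T x* = 11.3333.
Solving the dual: y* = (0, 0.6667, 0.3333).
  dual value b^T y* = 11.3333.
Strong duality: c^T x* = b^T y*. Confirmed.

11.3333


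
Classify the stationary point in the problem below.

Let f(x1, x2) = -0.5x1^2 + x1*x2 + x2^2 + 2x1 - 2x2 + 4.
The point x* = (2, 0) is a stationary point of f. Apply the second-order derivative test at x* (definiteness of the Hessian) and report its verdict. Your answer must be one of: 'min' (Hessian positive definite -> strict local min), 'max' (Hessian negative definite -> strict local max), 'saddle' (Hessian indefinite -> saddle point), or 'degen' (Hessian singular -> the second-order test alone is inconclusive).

Compute the Hessian H = grad^2 f:
  H = [[-1, 1], [1, 2]]
Verify stationarity: grad f(x*) = H x* + g = (0, 0).
Eigenvalues of H: -1.3028, 2.3028.
Eigenvalues have mixed signs, so H is indefinite -> x* is a saddle point.

saddle


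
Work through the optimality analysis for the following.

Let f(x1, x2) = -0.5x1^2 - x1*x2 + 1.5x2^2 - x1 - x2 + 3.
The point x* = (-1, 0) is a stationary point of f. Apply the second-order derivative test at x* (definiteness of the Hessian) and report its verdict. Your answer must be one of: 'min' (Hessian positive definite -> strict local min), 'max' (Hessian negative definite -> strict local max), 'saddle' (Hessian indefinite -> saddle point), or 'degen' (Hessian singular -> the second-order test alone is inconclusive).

Compute the Hessian H = grad^2 f:
  H = [[-1, -1], [-1, 3]]
Verify stationarity: grad f(x*) = H x* + g = (0, 0).
Eigenvalues of H: -1.2361, 3.2361.
Eigenvalues have mixed signs, so H is indefinite -> x* is a saddle point.

saddle


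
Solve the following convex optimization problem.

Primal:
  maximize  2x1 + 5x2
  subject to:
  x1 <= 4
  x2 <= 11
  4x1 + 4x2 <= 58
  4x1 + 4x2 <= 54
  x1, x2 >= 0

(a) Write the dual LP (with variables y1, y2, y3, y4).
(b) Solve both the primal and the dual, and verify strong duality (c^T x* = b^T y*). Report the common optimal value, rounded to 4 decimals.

The standard primal-dual pair for 'max c^T x s.t. A x <= b, x >= 0' is:
  Dual:  min b^T y  s.t.  A^T y >= c,  y >= 0.

So the dual LP is:
  minimize  4y1 + 11y2 + 58y3 + 54y4
  subject to:
    y1 + 4y3 + 4y4 >= 2
    y2 + 4y3 + 4y4 >= 5
    y1, y2, y3, y4 >= 0

Solving the primal: x* = (2.5, 11).
  primal value c^T x* = 60.
Solving the dual: y* = (0, 3, 0, 0.5).
  dual value b^T y* = 60.
Strong duality: c^T x* = b^T y*. Confirmed.

60


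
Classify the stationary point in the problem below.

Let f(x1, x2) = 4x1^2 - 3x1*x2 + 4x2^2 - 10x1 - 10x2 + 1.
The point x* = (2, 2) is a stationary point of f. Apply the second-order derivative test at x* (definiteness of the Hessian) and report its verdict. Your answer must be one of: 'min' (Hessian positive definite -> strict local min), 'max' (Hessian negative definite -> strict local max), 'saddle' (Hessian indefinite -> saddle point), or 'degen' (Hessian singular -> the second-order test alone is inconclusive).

Compute the Hessian H = grad^2 f:
  H = [[8, -3], [-3, 8]]
Verify stationarity: grad f(x*) = H x* + g = (0, 0).
Eigenvalues of H: 5, 11.
Both eigenvalues > 0, so H is positive definite -> x* is a strict local min.

min


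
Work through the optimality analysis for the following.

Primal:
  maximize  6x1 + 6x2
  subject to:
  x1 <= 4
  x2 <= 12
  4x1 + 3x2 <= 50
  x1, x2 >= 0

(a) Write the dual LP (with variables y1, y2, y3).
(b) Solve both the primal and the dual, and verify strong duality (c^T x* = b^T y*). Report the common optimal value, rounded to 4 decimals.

The standard primal-dual pair for 'max c^T x s.t. A x <= b, x >= 0' is:
  Dual:  min b^T y  s.t.  A^T y >= c,  y >= 0.

So the dual LP is:
  minimize  4y1 + 12y2 + 50y3
  subject to:
    y1 + 4y3 >= 6
    y2 + 3y3 >= 6
    y1, y2, y3 >= 0

Solving the primal: x* = (3.5, 12).
  primal value c^T x* = 93.
Solving the dual: y* = (0, 1.5, 1.5).
  dual value b^T y* = 93.
Strong duality: c^T x* = b^T y*. Confirmed.

93


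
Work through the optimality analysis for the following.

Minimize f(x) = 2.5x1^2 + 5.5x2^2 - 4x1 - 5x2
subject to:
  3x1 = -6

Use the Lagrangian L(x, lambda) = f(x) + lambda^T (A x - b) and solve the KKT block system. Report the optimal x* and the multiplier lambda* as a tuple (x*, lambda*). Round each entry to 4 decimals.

Form the Lagrangian:
  L(x, lambda) = (1/2) x^T Q x + c^T x + lambda^T (A x - b)
Stationarity (grad_x L = 0): Q x + c + A^T lambda = 0.
Primal feasibility: A x = b.

This gives the KKT block system:
  [ Q   A^T ] [ x     ]   [-c ]
  [ A    0  ] [ lambda ] = [ b ]

Solving the linear system:
  x*      = (-2, 0.4545)
  lambda* = (4.6667)
  f(x*)   = 16.8636

x* = (-2, 0.4545), lambda* = (4.6667)


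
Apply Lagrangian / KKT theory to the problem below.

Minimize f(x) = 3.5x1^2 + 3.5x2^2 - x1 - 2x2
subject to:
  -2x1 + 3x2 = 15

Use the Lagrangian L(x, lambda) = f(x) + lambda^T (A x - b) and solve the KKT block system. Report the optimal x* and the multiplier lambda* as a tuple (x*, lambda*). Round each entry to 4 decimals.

Form the Lagrangian:
  L(x, lambda) = (1/2) x^T Q x + c^T x + lambda^T (A x - b)
Stationarity (grad_x L = 0): Q x + c + A^T lambda = 0.
Primal feasibility: A x = b.

This gives the KKT block system:
  [ Q   A^T ] [ x     ]   [-c ]
  [ A    0  ] [ lambda ] = [ b ]

Solving the linear system:
  x*      = (-2.0769, 3.6154)
  lambda* = (-7.7692)
  f(x*)   = 55.6923

x* = (-2.0769, 3.6154), lambda* = (-7.7692)


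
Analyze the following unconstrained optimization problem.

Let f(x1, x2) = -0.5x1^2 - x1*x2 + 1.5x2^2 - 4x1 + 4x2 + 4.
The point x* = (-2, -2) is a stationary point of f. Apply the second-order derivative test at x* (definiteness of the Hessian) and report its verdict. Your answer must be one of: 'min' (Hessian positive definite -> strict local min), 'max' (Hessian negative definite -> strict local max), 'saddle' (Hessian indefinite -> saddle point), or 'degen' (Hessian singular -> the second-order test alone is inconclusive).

Compute the Hessian H = grad^2 f:
  H = [[-1, -1], [-1, 3]]
Verify stationarity: grad f(x*) = H x* + g = (0, 0).
Eigenvalues of H: -1.2361, 3.2361.
Eigenvalues have mixed signs, so H is indefinite -> x* is a saddle point.

saddle


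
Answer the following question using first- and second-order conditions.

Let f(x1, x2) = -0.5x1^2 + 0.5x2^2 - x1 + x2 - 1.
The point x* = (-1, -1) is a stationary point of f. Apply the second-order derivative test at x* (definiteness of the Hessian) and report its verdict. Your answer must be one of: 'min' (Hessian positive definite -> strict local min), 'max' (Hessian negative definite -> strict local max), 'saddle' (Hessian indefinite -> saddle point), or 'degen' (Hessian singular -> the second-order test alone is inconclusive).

Compute the Hessian H = grad^2 f:
  H = [[-1, 0], [0, 1]]
Verify stationarity: grad f(x*) = H x* + g = (0, 0).
Eigenvalues of H: -1, 1.
Eigenvalues have mixed signs, so H is indefinite -> x* is a saddle point.

saddle


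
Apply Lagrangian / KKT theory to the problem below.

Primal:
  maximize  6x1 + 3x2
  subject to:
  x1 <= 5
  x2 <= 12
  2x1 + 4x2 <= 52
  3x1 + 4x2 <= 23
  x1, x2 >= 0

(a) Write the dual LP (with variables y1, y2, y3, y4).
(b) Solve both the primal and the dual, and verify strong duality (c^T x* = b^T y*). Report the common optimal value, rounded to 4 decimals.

The standard primal-dual pair for 'max c^T x s.t. A x <= b, x >= 0' is:
  Dual:  min b^T y  s.t.  A^T y >= c,  y >= 0.

So the dual LP is:
  minimize  5y1 + 12y2 + 52y3 + 23y4
  subject to:
    y1 + 2y3 + 3y4 >= 6
    y2 + 4y3 + 4y4 >= 3
    y1, y2, y3, y4 >= 0

Solving the primal: x* = (5, 2).
  primal value c^T x* = 36.
Solving the dual: y* = (3.75, 0, 0, 0.75).
  dual value b^T y* = 36.
Strong duality: c^T x* = b^T y*. Confirmed.

36


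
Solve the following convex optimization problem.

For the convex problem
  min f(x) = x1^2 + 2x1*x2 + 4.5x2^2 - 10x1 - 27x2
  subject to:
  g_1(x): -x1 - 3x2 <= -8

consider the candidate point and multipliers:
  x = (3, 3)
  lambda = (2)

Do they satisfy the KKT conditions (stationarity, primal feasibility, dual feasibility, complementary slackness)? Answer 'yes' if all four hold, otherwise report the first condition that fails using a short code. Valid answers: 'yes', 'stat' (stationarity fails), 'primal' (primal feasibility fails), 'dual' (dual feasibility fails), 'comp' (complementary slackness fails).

Gradient of f: grad f(x) = Q x + c = (2, 6)
Constraint values g_i(x) = a_i^T x - b_i:
  g_1((3, 3)) = -4
Stationarity residual: grad f(x) + sum_i lambda_i a_i = (0, 0)
  -> stationarity OK
Primal feasibility (all g_i <= 0): OK
Dual feasibility (all lambda_i >= 0): OK
Complementary slackness (lambda_i * g_i(x) = 0 for all i): FAILS

Verdict: the first failing condition is complementary_slackness -> comp.

comp


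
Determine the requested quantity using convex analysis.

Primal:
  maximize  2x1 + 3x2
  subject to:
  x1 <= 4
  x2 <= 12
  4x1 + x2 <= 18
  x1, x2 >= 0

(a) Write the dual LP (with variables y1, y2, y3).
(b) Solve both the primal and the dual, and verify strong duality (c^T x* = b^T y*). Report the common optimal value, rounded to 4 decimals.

The standard primal-dual pair for 'max c^T x s.t. A x <= b, x >= 0' is:
  Dual:  min b^T y  s.t.  A^T y >= c,  y >= 0.

So the dual LP is:
  minimize  4y1 + 12y2 + 18y3
  subject to:
    y1 + 4y3 >= 2
    y2 + y3 >= 3
    y1, y2, y3 >= 0

Solving the primal: x* = (1.5, 12).
  primal value c^T x* = 39.
Solving the dual: y* = (0, 2.5, 0.5).
  dual value b^T y* = 39.
Strong duality: c^T x* = b^T y*. Confirmed.

39


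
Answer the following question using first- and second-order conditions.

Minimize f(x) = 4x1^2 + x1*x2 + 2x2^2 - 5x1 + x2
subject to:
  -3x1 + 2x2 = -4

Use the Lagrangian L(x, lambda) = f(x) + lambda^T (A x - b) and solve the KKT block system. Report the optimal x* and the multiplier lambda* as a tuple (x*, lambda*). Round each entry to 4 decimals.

Form the Lagrangian:
  L(x, lambda) = (1/2) x^T Q x + c^T x + lambda^T (A x - b)
Stationarity (grad_x L = 0): Q x + c + A^T lambda = 0.
Primal feasibility: A x = b.

This gives the KKT block system:
  [ Q   A^T ] [ x     ]   [-c ]
  [ A    0  ] [ lambda ] = [ b ]

Solving the linear system:
  x*      = (0.875, -0.6875)
  lambda* = (0.4375)
  f(x*)   = -1.6562

x* = (0.875, -0.6875), lambda* = (0.4375)


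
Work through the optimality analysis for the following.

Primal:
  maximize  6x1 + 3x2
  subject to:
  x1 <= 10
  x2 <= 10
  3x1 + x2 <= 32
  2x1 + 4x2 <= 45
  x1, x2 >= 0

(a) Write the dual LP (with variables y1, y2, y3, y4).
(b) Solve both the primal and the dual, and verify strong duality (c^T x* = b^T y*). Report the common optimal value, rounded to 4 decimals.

The standard primal-dual pair for 'max c^T x s.t. A x <= b, x >= 0' is:
  Dual:  min b^T y  s.t.  A^T y >= c,  y >= 0.

So the dual LP is:
  minimize  10y1 + 10y2 + 32y3 + 45y4
  subject to:
    y1 + 3y3 + 2y4 >= 6
    y2 + y3 + 4y4 >= 3
    y1, y2, y3, y4 >= 0

Solving the primal: x* = (8.3, 7.1).
  primal value c^T x* = 71.1.
Solving the dual: y* = (0, 0, 1.8, 0.3).
  dual value b^T y* = 71.1.
Strong duality: c^T x* = b^T y*. Confirmed.

71.1


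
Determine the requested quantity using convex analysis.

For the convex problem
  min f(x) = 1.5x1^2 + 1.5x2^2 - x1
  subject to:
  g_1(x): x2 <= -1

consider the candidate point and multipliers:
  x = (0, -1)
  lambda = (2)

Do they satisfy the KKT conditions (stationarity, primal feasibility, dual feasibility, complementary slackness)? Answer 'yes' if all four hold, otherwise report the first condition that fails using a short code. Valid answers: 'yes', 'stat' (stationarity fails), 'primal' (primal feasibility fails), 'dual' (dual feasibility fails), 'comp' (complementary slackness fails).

Gradient of f: grad f(x) = Q x + c = (-1, -3)
Constraint values g_i(x) = a_i^T x - b_i:
  g_1((0, -1)) = 0
Stationarity residual: grad f(x) + sum_i lambda_i a_i = (-1, -1)
  -> stationarity FAILS
Primal feasibility (all g_i <= 0): OK
Dual feasibility (all lambda_i >= 0): OK
Complementary slackness (lambda_i * g_i(x) = 0 for all i): OK

Verdict: the first failing condition is stationarity -> stat.

stat


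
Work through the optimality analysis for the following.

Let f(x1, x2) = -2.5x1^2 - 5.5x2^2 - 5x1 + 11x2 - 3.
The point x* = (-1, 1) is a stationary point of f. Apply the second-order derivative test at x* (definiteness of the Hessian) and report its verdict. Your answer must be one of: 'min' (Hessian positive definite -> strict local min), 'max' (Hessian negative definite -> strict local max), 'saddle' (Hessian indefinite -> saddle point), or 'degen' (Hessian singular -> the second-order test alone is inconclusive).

Compute the Hessian H = grad^2 f:
  H = [[-5, 0], [0, -11]]
Verify stationarity: grad f(x*) = H x* + g = (0, 0).
Eigenvalues of H: -11, -5.
Both eigenvalues < 0, so H is negative definite -> x* is a strict local max.

max


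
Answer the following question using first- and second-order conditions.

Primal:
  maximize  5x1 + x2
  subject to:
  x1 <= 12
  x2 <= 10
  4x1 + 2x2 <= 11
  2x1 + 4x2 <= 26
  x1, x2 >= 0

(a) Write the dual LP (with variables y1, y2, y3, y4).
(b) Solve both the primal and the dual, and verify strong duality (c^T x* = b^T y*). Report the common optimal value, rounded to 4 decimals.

The standard primal-dual pair for 'max c^T x s.t. A x <= b, x >= 0' is:
  Dual:  min b^T y  s.t.  A^T y >= c,  y >= 0.

So the dual LP is:
  minimize  12y1 + 10y2 + 11y3 + 26y4
  subject to:
    y1 + 4y3 + 2y4 >= 5
    y2 + 2y3 + 4y4 >= 1
    y1, y2, y3, y4 >= 0

Solving the primal: x* = (2.75, 0).
  primal value c^T x* = 13.75.
Solving the dual: y* = (0, 0, 1.25, 0).
  dual value b^T y* = 13.75.
Strong duality: c^T x* = b^T y*. Confirmed.

13.75


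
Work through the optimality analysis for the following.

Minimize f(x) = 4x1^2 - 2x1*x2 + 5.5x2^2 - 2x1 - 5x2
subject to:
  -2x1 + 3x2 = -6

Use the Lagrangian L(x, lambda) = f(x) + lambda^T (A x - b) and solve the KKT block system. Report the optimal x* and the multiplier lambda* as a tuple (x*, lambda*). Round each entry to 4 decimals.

Form the Lagrangian:
  L(x, lambda) = (1/2) x^T Q x + c^T x + lambda^T (A x - b)
Stationarity (grad_x L = 0): Q x + c + A^T lambda = 0.
Primal feasibility: A x = b.

This gives the KKT block system:
  [ Q   A^T ] [ x     ]   [-c ]
  [ A    0  ] [ lambda ] = [ b ]

Solving the linear system:
  x*      = (1.5652, -0.9565)
  lambda* = (6.2174)
  f(x*)   = 19.4783

x* = (1.5652, -0.9565), lambda* = (6.2174)


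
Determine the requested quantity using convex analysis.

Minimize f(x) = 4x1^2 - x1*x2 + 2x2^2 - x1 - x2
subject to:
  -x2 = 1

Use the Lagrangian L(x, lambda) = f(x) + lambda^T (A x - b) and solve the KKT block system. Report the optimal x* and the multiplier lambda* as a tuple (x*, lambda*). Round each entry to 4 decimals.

Form the Lagrangian:
  L(x, lambda) = (1/2) x^T Q x + c^T x + lambda^T (A x - b)
Stationarity (grad_x L = 0): Q x + c + A^T lambda = 0.
Primal feasibility: A x = b.

This gives the KKT block system:
  [ Q   A^T ] [ x     ]   [-c ]
  [ A    0  ] [ lambda ] = [ b ]

Solving the linear system:
  x*      = (0, -1)
  lambda* = (-5)
  f(x*)   = 3

x* = (0, -1), lambda* = (-5)


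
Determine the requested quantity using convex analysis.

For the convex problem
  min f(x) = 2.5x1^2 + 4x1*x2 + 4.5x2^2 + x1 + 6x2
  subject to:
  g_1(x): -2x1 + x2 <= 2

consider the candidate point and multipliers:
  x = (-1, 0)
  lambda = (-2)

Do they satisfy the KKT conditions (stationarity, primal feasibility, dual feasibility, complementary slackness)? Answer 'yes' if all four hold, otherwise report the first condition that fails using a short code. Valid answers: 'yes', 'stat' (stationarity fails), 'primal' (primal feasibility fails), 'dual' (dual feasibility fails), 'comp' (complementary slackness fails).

Gradient of f: grad f(x) = Q x + c = (-4, 2)
Constraint values g_i(x) = a_i^T x - b_i:
  g_1((-1, 0)) = 0
Stationarity residual: grad f(x) + sum_i lambda_i a_i = (0, 0)
  -> stationarity OK
Primal feasibility (all g_i <= 0): OK
Dual feasibility (all lambda_i >= 0): FAILS
Complementary slackness (lambda_i * g_i(x) = 0 for all i): OK

Verdict: the first failing condition is dual_feasibility -> dual.

dual


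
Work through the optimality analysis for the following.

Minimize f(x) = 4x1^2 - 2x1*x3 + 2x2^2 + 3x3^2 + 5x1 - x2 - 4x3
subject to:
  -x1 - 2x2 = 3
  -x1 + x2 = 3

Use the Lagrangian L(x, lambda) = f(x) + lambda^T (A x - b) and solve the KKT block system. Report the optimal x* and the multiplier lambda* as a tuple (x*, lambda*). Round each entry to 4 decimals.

Form the Lagrangian:
  L(x, lambda) = (1/2) x^T Q x + c^T x + lambda^T (A x - b)
Stationarity (grad_x L = 0): Q x + c + A^T lambda = 0.
Primal feasibility: A x = b.

This gives the KKT block system:
  [ Q   A^T ] [ x     ]   [-c ]
  [ A    0  ] [ lambda ] = [ b ]

Solving the linear system:
  x*      = (-3, 0, -0.3333)
  lambda* = (-6.4444, -11.8889)
  f(x*)   = 20.6667

x* = (-3, 0, -0.3333), lambda* = (-6.4444, -11.8889)
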